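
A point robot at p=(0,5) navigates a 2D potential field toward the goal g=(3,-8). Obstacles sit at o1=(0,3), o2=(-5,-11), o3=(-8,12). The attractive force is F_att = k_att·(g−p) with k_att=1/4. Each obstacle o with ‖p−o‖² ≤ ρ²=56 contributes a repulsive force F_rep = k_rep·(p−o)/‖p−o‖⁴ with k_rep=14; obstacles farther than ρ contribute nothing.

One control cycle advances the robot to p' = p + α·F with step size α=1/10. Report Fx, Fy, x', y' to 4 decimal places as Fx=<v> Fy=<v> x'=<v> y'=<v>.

Fx=0.7500 Fy=-1.5000 x'=0.0750 y'=4.8500

F_att = 1/4·(g−p) = 1/4·(3,-13) = (0.7500,-3.2500)
o1: d²=4 ≤ ρ²=56; F_rep = 14·(0,2)/4² = (0.0000,1.7500)
o2: d²=281 > ρ²=56 → inactive
o3: d²=113 > ρ²=56 → inactive
F = F_att + ΣF_rep = (0.7500,-1.5000)
p' = p + 1/10·F = (0.0750,4.8500)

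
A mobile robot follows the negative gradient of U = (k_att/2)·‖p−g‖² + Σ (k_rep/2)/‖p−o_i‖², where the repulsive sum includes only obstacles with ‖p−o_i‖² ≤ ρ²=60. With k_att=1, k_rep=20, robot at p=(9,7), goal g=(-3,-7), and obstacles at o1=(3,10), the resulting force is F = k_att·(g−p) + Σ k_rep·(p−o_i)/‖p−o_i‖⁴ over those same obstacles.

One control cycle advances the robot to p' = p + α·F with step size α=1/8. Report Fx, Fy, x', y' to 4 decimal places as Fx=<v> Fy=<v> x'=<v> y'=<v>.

Fx=-11.9407 Fy=-14.0296 x'=7.5074 y'=5.2463

F_att = 1·(g−p) = 1·(-12,-14) = (-12.0000,-14.0000)
o1: d²=45 ≤ ρ²=60; F_rep = 20·(6,-3)/45² = (0.0593,-0.0296)
F = F_att + ΣF_rep = (-11.9407,-14.0296)
p' = p + 1/8·F = (7.5074,5.2463)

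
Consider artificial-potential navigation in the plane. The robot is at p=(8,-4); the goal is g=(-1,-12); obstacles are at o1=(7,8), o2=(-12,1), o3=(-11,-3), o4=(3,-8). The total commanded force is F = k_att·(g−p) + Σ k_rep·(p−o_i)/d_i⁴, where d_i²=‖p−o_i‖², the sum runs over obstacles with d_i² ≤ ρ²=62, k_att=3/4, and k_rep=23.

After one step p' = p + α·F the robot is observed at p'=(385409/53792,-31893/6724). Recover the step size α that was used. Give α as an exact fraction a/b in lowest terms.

F_att = 3/4·(g−p) = 3/4·(-9,-8) = (-6.7500,-6.0000)
o1: d²=145 > ρ²=62 → inactive
o2: d²=425 > ρ²=62 → inactive
o3: d²=362 > ρ²=62 → inactive
o4: d²=41 ≤ ρ²=62; F_rep = 23·(5,4)/41² = (0.0684,0.0547)
F = F_att + ΣF_rep = (-6.6816,-5.9453)
Δp = p'−p = (-0.8352,-0.7432); α = Δx/Fx = (-44927/53792) / (-44927/6724) = 1/8
check: Δy/Fy = (-4997/6724) / (-9994/1681) = 1/8 ✓

α = 1/8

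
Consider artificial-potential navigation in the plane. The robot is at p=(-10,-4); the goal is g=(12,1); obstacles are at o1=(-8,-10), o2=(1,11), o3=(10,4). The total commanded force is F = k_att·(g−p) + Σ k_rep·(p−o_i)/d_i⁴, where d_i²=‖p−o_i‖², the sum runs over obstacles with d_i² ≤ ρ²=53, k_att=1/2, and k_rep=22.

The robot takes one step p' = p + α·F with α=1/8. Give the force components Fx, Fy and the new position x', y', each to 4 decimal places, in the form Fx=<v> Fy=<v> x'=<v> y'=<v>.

F_att = 1/2·(g−p) = 1/2·(22,5) = (11.0000,2.5000)
o1: d²=40 ≤ ρ²=53; F_rep = 22·(-2,6)/40² = (-0.0275,0.0825)
o2: d²=346 > ρ²=53 → inactive
o3: d²=464 > ρ²=53 → inactive
F = F_att + ΣF_rep = (10.9725,2.5825)
p' = p + 1/8·F = (-8.6284,-3.6772)

Fx=10.9725 Fy=2.5825 x'=-8.6284 y'=-3.6772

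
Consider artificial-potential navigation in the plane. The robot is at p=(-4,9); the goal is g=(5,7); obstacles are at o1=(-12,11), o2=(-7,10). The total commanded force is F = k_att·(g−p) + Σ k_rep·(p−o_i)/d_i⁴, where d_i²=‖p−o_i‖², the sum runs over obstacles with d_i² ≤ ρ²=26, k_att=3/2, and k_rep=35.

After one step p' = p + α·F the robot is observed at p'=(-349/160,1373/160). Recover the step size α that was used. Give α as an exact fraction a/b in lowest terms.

F_att = 3/2·(g−p) = 3/2·(9,-2) = (13.5000,-3.0000)
o1: d²=68 > ρ²=26 → inactive
o2: d²=10 ≤ ρ²=26; F_rep = 35·(3,-1)/10² = (1.0500,-0.3500)
F = F_att + ΣF_rep = (14.5500,-3.3500)
Δp = p'−p = (1.8188,-0.4188); α = Δx/Fx = (291/160) / (291/20) = 1/8
check: Δy/Fy = (-67/160) / (-67/20) = 1/8 ✓

α = 1/8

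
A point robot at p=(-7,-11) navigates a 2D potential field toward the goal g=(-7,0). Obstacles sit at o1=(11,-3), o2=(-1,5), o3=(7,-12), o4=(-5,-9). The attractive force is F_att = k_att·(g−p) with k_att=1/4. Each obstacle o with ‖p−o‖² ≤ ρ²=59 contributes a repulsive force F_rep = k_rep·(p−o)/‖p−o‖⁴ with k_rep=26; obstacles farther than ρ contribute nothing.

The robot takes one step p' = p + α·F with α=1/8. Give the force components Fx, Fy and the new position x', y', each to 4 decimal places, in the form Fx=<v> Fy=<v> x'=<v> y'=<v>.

F_att = 1/4·(g−p) = 1/4·(0,11) = (0.0000,2.7500)
o1: d²=388 > ρ²=59 → inactive
o2: d²=292 > ρ²=59 → inactive
o3: d²=197 > ρ²=59 → inactive
o4: d²=8 ≤ ρ²=59; F_rep = 26·(-2,-2)/8² = (-0.8125,-0.8125)
F = F_att + ΣF_rep = (-0.8125,1.9375)
p' = p + 1/8·F = (-7.1016,-10.7578)

Fx=-0.8125 Fy=1.9375 x'=-7.1016 y'=-10.7578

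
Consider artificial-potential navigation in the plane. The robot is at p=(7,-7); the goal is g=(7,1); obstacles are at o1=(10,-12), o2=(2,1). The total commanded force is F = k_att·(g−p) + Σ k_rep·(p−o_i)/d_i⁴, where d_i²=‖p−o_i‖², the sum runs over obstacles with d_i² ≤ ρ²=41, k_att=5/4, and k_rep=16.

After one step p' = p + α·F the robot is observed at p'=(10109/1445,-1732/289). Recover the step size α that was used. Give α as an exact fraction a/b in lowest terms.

F_att = 5/4·(g−p) = 5/4·(0,8) = (0.0000,10.0000)
o1: d²=34 ≤ ρ²=41; F_rep = 16·(-3,5)/34² = (-0.0415,0.0692)
o2: d²=89 > ρ²=41 → inactive
F = F_att + ΣF_rep = (-0.0415,10.0692)
Δp = p'−p = (-0.0042,1.0069); α = Δx/Fx = (-6/1445) / (-12/289) = 1/10
check: Δy/Fy = (291/289) / (2910/289) = 1/10 ✓

α = 1/10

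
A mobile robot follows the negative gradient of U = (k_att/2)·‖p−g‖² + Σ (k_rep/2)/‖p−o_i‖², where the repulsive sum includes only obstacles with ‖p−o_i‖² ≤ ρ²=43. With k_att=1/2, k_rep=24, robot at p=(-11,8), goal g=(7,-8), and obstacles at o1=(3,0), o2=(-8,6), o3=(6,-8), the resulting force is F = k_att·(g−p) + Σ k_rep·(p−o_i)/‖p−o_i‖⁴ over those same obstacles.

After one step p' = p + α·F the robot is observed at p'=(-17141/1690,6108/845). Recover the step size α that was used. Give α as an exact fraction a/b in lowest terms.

α = 1/10

F_att = 1/2·(g−p) = 1/2·(18,-16) = (9.0000,-8.0000)
o1: d²=260 > ρ²=43 → inactive
o2: d²=13 ≤ ρ²=43; F_rep = 24·(-3,2)/13² = (-0.4260,0.2840)
o3: d²=545 > ρ²=43 → inactive
F = F_att + ΣF_rep = (8.5740,-7.7160)
Δp = p'−p = (0.8574,-0.7716); α = Δx/Fx = (1449/1690) / (1449/169) = 1/10
check: Δy/Fy = (-652/845) / (-1304/169) = 1/10 ✓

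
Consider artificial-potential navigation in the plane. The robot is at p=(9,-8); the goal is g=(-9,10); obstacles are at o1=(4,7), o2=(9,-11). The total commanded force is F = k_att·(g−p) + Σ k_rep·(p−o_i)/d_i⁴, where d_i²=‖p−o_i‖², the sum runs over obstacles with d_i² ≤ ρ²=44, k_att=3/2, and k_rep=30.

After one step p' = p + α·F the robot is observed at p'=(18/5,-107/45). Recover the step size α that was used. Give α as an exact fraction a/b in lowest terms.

F_att = 3/2·(g−p) = 3/2·(-18,18) = (-27.0000,27.0000)
o1: d²=250 > ρ²=44 → inactive
o2: d²=9 ≤ ρ²=44; F_rep = 30·(0,3)/9² = (0.0000,1.1111)
F = F_att + ΣF_rep = (-27.0000,28.1111)
Δp = p'−p = (-5.4000,5.6222); α = Δx/Fx = (-27/5) / (-27) = 1/5
check: Δy/Fy = (253/45) / (253/9) = 1/5 ✓

α = 1/5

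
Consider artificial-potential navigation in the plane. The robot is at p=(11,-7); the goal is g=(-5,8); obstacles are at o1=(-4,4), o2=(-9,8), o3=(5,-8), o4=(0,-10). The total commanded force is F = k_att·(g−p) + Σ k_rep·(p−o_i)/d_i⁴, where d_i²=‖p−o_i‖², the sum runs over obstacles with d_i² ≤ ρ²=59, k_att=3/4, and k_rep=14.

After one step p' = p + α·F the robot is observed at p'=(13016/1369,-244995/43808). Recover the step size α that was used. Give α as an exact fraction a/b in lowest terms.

F_att = 3/4·(g−p) = 3/4·(-16,15) = (-12.0000,11.2500)
o1: d²=346 > ρ²=59 → inactive
o2: d²=625 > ρ²=59 → inactive
o3: d²=37 ≤ ρ²=59; F_rep = 14·(6,1)/37² = (0.0614,0.0102)
o4: d²=130 > ρ²=59 → inactive
F = F_att + ΣF_rep = (-11.9386,11.2602)
Δp = p'−p = (-1.4923,1.4075); α = Δx/Fx = (-2043/1369) / (-16344/1369) = 1/8
check: Δy/Fy = (61661/43808) / (61661/5476) = 1/8 ✓

α = 1/8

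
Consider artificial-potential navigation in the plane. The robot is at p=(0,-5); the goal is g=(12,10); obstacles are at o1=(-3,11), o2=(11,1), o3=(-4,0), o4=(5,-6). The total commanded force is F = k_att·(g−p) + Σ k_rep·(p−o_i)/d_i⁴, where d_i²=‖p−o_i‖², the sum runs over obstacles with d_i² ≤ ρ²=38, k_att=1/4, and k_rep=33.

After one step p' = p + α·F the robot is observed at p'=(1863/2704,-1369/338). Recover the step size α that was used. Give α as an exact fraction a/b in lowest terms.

α = 1/4

F_att = 1/4·(g−p) = 1/4·(12,15) = (3.0000,3.7500)
o1: d²=265 > ρ²=38 → inactive
o2: d²=157 > ρ²=38 → inactive
o3: d²=41 > ρ²=38 → inactive
o4: d²=26 ≤ ρ²=38; F_rep = 33·(-5,1)/26² = (-0.2441,0.0488)
F = F_att + ΣF_rep = (2.7559,3.7988)
Δp = p'−p = (0.6890,0.9497); α = Δx/Fx = (1863/2704) / (1863/676) = 1/4
check: Δy/Fy = (321/338) / (642/169) = 1/4 ✓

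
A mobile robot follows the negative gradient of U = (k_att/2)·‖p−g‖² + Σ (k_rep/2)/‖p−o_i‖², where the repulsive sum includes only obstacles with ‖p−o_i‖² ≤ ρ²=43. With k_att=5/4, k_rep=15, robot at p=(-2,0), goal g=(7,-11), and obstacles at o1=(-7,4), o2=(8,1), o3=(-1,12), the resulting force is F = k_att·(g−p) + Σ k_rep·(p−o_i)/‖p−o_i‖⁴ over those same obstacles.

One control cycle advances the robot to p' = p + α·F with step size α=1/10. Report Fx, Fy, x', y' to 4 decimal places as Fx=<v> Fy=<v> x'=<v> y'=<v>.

Fx=11.2946 Fy=-13.7857 x'=-0.8705 y'=-1.3786

F_att = 5/4·(g−p) = 5/4·(9,-11) = (11.2500,-13.7500)
o1: d²=41 ≤ ρ²=43; F_rep = 15·(5,-4)/41² = (0.0446,-0.0357)
o2: d²=101 > ρ²=43 → inactive
o3: d²=145 > ρ²=43 → inactive
F = F_att + ΣF_rep = (11.2946,-13.7857)
p' = p + 1/10·F = (-0.8705,-1.3786)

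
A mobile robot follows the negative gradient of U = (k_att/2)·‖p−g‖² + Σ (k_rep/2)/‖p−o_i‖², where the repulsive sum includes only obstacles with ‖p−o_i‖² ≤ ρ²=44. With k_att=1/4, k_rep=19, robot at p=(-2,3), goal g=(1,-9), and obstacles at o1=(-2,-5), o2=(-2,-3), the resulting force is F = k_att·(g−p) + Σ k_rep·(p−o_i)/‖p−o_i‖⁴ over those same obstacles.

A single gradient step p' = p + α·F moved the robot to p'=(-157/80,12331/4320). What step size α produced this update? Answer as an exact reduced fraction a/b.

α = 1/20

F_att = 1/4·(g−p) = 1/4·(3,-12) = (0.7500,-3.0000)
o1: d²=64 > ρ²=44 → inactive
o2: d²=36 ≤ ρ²=44; F_rep = 19·(0,6)/36² = (0.0000,0.0880)
F = F_att + ΣF_rep = (0.7500,-2.9120)
Δp = p'−p = (0.0375,-0.1456); α = Δx/Fx = (3/80) / (3/4) = 1/20
check: Δy/Fy = (-629/4320) / (-629/216) = 1/20 ✓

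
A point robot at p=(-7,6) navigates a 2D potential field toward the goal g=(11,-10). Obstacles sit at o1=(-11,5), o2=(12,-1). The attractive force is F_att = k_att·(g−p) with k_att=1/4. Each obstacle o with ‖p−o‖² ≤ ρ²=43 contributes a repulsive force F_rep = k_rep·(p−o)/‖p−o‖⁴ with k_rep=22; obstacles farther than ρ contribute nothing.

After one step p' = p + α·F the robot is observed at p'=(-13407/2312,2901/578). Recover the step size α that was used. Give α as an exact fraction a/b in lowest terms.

F_att = 1/4·(g−p) = 1/4·(18,-16) = (4.5000,-4.0000)
o1: d²=17 ≤ ρ²=43; F_rep = 22·(4,1)/17² = (0.3045,0.0761)
o2: d²=410 > ρ²=43 → inactive
F = F_att + ΣF_rep = (4.8045,-3.9239)
Δp = p'−p = (1.2011,-0.9810); α = Δx/Fx = (2777/2312) / (2777/578) = 1/4
check: Δy/Fy = (-567/578) / (-1134/289) = 1/4 ✓

α = 1/4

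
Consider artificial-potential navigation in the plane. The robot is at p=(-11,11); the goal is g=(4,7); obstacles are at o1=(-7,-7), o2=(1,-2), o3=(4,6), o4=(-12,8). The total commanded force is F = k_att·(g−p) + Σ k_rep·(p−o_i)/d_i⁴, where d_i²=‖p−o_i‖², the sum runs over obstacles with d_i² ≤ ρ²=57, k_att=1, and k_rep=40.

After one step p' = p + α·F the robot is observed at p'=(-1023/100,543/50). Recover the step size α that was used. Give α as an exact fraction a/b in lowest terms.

α = 1/20

F_att = 1·(g−p) = 1·(15,-4) = (15.0000,-4.0000)
o1: d²=340 > ρ²=57 → inactive
o2: d²=313 > ρ²=57 → inactive
o3: d²=250 > ρ²=57 → inactive
o4: d²=10 ≤ ρ²=57; F_rep = 40·(1,3)/10² = (0.4000,1.2000)
F = F_att + ΣF_rep = (15.4000,-2.8000)
Δp = p'−p = (0.7700,-0.1400); α = Δx/Fx = (77/100) / (77/5) = 1/20
check: Δy/Fy = (-7/50) / (-14/5) = 1/20 ✓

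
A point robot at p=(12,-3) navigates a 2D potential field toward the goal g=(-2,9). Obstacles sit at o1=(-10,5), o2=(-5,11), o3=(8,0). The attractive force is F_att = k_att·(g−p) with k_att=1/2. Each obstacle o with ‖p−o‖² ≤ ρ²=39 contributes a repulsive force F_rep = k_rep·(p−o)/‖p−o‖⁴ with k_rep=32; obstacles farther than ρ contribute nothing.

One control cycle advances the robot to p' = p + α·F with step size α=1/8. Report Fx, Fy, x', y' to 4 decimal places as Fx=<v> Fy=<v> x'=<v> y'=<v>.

Fx=-6.7952 Fy=5.8464 x'=11.1506 y'=-2.2692

F_att = 1/2·(g−p) = 1/2·(-14,12) = (-7.0000,6.0000)
o1: d²=548 > ρ²=39 → inactive
o2: d²=485 > ρ²=39 → inactive
o3: d²=25 ≤ ρ²=39; F_rep = 32·(4,-3)/25² = (0.2048,-0.1536)
F = F_att + ΣF_rep = (-6.7952,5.8464)
p' = p + 1/8·F = (11.1506,-2.2692)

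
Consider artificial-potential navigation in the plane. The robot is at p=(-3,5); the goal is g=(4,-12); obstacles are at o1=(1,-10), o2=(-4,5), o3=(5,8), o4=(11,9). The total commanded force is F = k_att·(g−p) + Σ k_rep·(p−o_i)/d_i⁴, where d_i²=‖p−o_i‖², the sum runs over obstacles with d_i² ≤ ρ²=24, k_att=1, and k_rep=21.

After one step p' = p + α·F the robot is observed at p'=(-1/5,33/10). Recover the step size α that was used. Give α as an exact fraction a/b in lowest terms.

α = 1/10

F_att = 1·(g−p) = 1·(7,-17) = (7.0000,-17.0000)
o1: d²=241 > ρ²=24 → inactive
o2: d²=1 ≤ ρ²=24; F_rep = 21·(1,0)/1² = (21.0000,0.0000)
o3: d²=73 > ρ²=24 → inactive
o4: d²=212 > ρ²=24 → inactive
F = F_att + ΣF_rep = (28.0000,-17.0000)
Δp = p'−p = (2.8000,-1.7000); α = Δx/Fx = (14/5) / (28) = 1/10
check: Δy/Fy = (-17/10) / (-17) = 1/10 ✓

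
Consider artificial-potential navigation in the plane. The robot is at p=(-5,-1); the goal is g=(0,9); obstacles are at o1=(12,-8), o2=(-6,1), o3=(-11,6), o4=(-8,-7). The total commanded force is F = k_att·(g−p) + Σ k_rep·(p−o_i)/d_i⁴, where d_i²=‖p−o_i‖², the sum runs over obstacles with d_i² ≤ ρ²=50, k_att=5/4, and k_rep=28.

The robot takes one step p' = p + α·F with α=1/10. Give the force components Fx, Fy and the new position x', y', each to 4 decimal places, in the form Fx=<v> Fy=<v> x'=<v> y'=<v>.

Fx=7.4115 Fy=10.3430 x'=-4.2589 y'=0.0343

F_att = 5/4·(g−p) = 5/4·(5,10) = (6.2500,12.5000)
o1: d²=338 > ρ²=50 → inactive
o2: d²=5 ≤ ρ²=50; F_rep = 28·(1,-2)/5² = (1.1200,-2.2400)
o3: d²=85 > ρ²=50 → inactive
o4: d²=45 ≤ ρ²=50; F_rep = 28·(3,6)/45² = (0.0415,0.0830)
F = F_att + ΣF_rep = (7.4115,10.3430)
p' = p + 1/10·F = (-4.2589,0.0343)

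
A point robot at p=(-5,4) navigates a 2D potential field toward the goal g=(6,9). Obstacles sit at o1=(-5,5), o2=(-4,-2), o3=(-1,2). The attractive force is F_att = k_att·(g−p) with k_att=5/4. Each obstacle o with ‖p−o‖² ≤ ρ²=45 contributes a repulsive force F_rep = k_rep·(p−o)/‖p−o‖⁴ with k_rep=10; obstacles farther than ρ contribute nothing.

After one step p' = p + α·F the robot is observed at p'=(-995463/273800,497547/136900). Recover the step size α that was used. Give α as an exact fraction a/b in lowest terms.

α = 1/10

F_att = 5/4·(g−p) = 5/4·(11,5) = (13.7500,6.2500)
o1: d²=1 ≤ ρ²=45; F_rep = 10·(0,-1)/1² = (0.0000,-10.0000)
o2: d²=37 ≤ ρ²=45; F_rep = 10·(-1,6)/37² = (-0.0073,0.0438)
o3: d²=20 ≤ ρ²=45; F_rep = 10·(-4,2)/20² = (-0.1000,0.0500)
F = F_att + ΣF_rep = (13.6427,-3.6562)
Δp = p'−p = (1.3643,-0.3656); α = Δx/Fx = (373537/273800) / (373537/27380) = 1/10
check: Δy/Fy = (-50053/136900) / (-50053/13690) = 1/10 ✓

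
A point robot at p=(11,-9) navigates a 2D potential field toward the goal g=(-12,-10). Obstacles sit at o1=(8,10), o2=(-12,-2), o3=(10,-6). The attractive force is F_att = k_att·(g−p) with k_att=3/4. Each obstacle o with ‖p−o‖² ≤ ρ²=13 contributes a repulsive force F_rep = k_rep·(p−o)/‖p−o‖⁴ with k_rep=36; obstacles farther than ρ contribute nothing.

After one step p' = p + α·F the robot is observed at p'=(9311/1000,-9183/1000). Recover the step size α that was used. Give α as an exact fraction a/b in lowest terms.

F_att = 3/4·(g−p) = 3/4·(-23,-1) = (-17.2500,-0.7500)
o1: d²=370 > ρ²=13 → inactive
o2: d²=578 > ρ²=13 → inactive
o3: d²=10 ≤ ρ²=13; F_rep = 36·(1,-3)/10² = (0.3600,-1.0800)
F = F_att + ΣF_rep = (-16.8900,-1.8300)
Δp = p'−p = (-1.6890,-0.1830); α = Δx/Fx = (-1689/1000) / (-1689/100) = 1/10
check: Δy/Fy = (-183/1000) / (-183/100) = 1/10 ✓

α = 1/10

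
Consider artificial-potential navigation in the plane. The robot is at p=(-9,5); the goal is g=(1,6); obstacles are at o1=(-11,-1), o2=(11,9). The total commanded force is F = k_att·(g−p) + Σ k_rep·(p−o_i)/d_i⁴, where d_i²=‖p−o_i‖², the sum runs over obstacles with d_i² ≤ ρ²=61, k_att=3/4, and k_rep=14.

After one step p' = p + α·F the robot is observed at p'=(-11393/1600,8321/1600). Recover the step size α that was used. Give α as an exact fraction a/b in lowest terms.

F_att = 3/4·(g−p) = 3/4·(10,1) = (7.5000,0.7500)
o1: d²=40 ≤ ρ²=61; F_rep = 14·(2,6)/40² = (0.0175,0.0525)
o2: d²=416 > ρ²=61 → inactive
F = F_att + ΣF_rep = (7.5175,0.8025)
Δp = p'−p = (1.8794,0.2006); α = Δx/Fx = (3007/1600) / (3007/400) = 1/4
check: Δy/Fy = (321/1600) / (321/400) = 1/4 ✓

α = 1/4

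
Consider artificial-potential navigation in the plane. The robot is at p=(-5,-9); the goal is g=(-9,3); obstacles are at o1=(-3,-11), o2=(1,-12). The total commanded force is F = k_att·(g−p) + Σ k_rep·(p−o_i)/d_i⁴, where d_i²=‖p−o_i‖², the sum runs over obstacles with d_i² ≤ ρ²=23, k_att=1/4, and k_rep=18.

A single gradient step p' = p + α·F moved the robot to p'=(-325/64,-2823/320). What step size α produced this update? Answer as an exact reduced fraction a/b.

F_att = 1/4·(g−p) = 1/4·(-4,12) = (-1.0000,3.0000)
o1: d²=8 ≤ ρ²=23; F_rep = 18·(-2,2)/8² = (-0.5625,0.5625)
o2: d²=45 > ρ²=23 → inactive
F = F_att + ΣF_rep = (-1.5625,3.5625)
Δp = p'−p = (-0.0781,0.1781); α = Δx/Fx = (-5/64) / (-25/16) = 1/20
check: Δy/Fy = (57/320) / (57/16) = 1/20 ✓

α = 1/20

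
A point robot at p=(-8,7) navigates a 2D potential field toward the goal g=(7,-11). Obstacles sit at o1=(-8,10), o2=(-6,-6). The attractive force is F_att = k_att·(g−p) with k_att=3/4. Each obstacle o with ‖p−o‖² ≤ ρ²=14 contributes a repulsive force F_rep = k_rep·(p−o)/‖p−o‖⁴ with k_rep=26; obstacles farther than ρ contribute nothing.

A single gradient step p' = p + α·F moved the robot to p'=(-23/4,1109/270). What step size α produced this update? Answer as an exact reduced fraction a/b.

F_att = 3/4·(g−p) = 3/4·(15,-18) = (11.2500,-13.5000)
o1: d²=9 ≤ ρ²=14; F_rep = 26·(0,-3)/9² = (0.0000,-0.9630)
o2: d²=173 > ρ²=14 → inactive
F = F_att + ΣF_rep = (11.2500,-14.4630)
Δp = p'−p = (2.2500,-2.8926); α = Δx/Fx = (9/4) / (45/4) = 1/5
check: Δy/Fy = (-781/270) / (-781/54) = 1/5 ✓

α = 1/5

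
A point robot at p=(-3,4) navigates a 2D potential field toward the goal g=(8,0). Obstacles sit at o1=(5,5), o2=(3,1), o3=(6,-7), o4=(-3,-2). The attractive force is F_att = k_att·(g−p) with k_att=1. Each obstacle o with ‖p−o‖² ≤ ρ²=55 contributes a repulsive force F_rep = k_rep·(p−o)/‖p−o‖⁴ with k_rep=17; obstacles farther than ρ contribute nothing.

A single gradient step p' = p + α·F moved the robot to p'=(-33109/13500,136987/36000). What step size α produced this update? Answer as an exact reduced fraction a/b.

F_att = 1·(g−p) = 1·(11,-4) = (11.0000,-4.0000)
o1: d²=65 > ρ²=55 → inactive
o2: d²=45 ≤ ρ²=55; F_rep = 17·(-6,3)/45² = (-0.0504,0.0252)
o3: d²=202 > ρ²=55 → inactive
o4: d²=36 ≤ ρ²=55; F_rep = 17·(0,6)/36² = (0.0000,0.0787)
F = F_att + ΣF_rep = (10.9496,-3.8961)
Δp = p'−p = (0.5475,-0.1948); α = Δx/Fx = (7391/13500) / (7391/675) = 1/20
check: Δy/Fy = (-7013/36000) / (-7013/1800) = 1/20 ✓

α = 1/20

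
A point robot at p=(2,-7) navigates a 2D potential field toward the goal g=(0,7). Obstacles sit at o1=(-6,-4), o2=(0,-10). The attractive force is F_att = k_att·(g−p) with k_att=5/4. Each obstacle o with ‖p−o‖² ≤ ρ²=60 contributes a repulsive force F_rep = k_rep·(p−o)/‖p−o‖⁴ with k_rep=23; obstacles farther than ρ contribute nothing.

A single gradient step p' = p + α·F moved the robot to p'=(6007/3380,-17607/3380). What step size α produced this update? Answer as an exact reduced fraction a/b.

F_att = 5/4·(g−p) = 5/4·(-2,14) = (-2.5000,17.5000)
o1: d²=73 > ρ²=60 → inactive
o2: d²=13 ≤ ρ²=60; F_rep = 23·(2,3)/13² = (0.2722,0.4083)
F = F_att + ΣF_rep = (-2.2278,17.9083)
Δp = p'−p = (-0.2228,1.7908); α = Δx/Fx = (-753/3380) / (-753/338) = 1/10
check: Δy/Fy = (6053/3380) / (6053/338) = 1/10 ✓

α = 1/10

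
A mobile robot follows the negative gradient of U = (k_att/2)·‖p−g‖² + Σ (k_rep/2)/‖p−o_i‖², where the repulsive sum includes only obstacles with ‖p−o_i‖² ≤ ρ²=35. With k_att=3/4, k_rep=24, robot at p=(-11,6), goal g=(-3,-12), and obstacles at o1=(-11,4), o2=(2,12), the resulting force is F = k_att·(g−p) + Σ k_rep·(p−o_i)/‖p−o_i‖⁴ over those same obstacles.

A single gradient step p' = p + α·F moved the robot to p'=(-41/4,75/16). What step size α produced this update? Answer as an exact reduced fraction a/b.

α = 1/8

F_att = 3/4·(g−p) = 3/4·(8,-18) = (6.0000,-13.5000)
o1: d²=4 ≤ ρ²=35; F_rep = 24·(0,2)/4² = (0.0000,3.0000)
o2: d²=205 > ρ²=35 → inactive
F = F_att + ΣF_rep = (6.0000,-10.5000)
Δp = p'−p = (0.7500,-1.3125); α = Δx/Fx = (3/4) / (6) = 1/8
check: Δy/Fy = (-21/16) / (-21/2) = 1/8 ✓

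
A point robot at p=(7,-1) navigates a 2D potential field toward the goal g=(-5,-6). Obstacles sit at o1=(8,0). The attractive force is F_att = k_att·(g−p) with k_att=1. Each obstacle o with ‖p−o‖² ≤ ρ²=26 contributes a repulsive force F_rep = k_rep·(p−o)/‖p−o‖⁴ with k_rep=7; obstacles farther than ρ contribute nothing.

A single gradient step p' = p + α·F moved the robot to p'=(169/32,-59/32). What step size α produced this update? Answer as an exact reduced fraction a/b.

F_att = 1·(g−p) = 1·(-12,-5) = (-12.0000,-5.0000)
o1: d²=2 ≤ ρ²=26; F_rep = 7·(-1,-1)/2² = (-1.7500,-1.7500)
F = F_att + ΣF_rep = (-13.7500,-6.7500)
Δp = p'−p = (-1.7188,-0.8438); α = Δx/Fx = (-55/32) / (-55/4) = 1/8
check: Δy/Fy = (-27/32) / (-27/4) = 1/8 ✓

α = 1/8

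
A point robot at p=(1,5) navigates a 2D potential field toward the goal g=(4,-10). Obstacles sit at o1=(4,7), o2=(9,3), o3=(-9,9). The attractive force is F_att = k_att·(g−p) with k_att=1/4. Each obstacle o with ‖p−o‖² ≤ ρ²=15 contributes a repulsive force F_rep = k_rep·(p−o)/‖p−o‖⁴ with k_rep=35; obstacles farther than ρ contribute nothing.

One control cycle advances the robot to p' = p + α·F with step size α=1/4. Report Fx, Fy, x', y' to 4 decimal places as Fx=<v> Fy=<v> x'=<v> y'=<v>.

Fx=0.1287 Fy=-4.1642 x'=1.0322 y'=3.9589

F_att = 1/4·(g−p) = 1/4·(3,-15) = (0.7500,-3.7500)
o1: d²=13 ≤ ρ²=15; F_rep = 35·(-3,-2)/13² = (-0.6213,-0.4142)
o2: d²=68 > ρ²=15 → inactive
o3: d²=116 > ρ²=15 → inactive
F = F_att + ΣF_rep = (0.1287,-4.1642)
p' = p + 1/4·F = (1.0322,3.9589)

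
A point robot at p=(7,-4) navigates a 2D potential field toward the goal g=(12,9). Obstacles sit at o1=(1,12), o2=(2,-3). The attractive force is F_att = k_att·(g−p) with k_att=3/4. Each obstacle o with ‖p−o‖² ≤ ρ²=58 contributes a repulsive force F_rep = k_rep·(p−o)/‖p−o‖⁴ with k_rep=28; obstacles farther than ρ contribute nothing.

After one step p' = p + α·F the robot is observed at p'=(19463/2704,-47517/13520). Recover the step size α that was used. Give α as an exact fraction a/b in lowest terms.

F_att = 3/4·(g−p) = 3/4·(5,13) = (3.7500,9.7500)
o1: d²=292 > ρ²=58 → inactive
o2: d²=26 ≤ ρ²=58; F_rep = 28·(5,-1)/26² = (0.2071,-0.0414)
F = F_att + ΣF_rep = (3.9571,9.7086)
Δp = p'−p = (0.1979,0.4854); α = Δx/Fx = (535/2704) / (2675/676) = 1/20
check: Δy/Fy = (6563/13520) / (6563/676) = 1/20 ✓

α = 1/20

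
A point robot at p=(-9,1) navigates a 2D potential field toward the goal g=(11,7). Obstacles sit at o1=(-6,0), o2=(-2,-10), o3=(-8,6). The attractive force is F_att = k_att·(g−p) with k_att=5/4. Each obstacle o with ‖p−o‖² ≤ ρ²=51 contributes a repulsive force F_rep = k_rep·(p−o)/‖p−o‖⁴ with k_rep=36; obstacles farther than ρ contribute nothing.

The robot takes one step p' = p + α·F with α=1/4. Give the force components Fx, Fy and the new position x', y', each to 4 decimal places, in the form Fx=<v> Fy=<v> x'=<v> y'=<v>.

Fx=23.8667 Fy=7.5937 x'=-3.0333 y'=2.8984

F_att = 5/4·(g−p) = 5/4·(20,6) = (25.0000,7.5000)
o1: d²=10 ≤ ρ²=51; F_rep = 36·(-3,1)/10² = (-1.0800,0.3600)
o2: d²=170 > ρ²=51 → inactive
o3: d²=26 ≤ ρ²=51; F_rep = 36·(-1,-5)/26² = (-0.0533,-0.2663)
F = F_att + ΣF_rep = (23.8667,7.5937)
p' = p + 1/4·F = (-3.0333,2.8984)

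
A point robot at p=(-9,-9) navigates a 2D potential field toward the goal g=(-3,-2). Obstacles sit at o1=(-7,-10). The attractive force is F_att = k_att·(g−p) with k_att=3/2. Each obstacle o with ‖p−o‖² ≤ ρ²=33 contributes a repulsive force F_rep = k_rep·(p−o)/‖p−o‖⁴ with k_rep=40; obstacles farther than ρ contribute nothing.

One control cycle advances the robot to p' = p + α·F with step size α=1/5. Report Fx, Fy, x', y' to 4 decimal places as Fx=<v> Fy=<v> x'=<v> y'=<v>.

F_att = 3/2·(g−p) = 3/2·(6,7) = (9.0000,10.5000)
o1: d²=5 ≤ ρ²=33; F_rep = 40·(-2,1)/5² = (-3.2000,1.6000)
F = F_att + ΣF_rep = (5.8000,12.1000)
p' = p + 1/5·F = (-7.8400,-6.5800)

Fx=5.8000 Fy=12.1000 x'=-7.8400 y'=-6.5800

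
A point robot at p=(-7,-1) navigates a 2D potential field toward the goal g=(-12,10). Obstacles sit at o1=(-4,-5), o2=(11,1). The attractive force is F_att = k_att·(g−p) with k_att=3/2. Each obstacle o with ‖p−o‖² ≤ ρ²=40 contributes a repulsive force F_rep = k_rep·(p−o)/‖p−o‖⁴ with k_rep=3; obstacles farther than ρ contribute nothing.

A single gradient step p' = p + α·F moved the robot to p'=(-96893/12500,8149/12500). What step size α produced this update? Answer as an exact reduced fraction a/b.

F_att = 3/2·(g−p) = 3/2·(-5,11) = (-7.5000,16.5000)
o1: d²=25 ≤ ρ²=40; F_rep = 3·(-3,4)/25² = (-0.0144,0.0192)
o2: d²=328 > ρ²=40 → inactive
F = F_att + ΣF_rep = (-7.5144,16.5192)
Δp = p'−p = (-0.7514,1.6519); α = Δx/Fx = (-9393/12500) / (-9393/1250) = 1/10
check: Δy/Fy = (20649/12500) / (20649/1250) = 1/10 ✓

α = 1/10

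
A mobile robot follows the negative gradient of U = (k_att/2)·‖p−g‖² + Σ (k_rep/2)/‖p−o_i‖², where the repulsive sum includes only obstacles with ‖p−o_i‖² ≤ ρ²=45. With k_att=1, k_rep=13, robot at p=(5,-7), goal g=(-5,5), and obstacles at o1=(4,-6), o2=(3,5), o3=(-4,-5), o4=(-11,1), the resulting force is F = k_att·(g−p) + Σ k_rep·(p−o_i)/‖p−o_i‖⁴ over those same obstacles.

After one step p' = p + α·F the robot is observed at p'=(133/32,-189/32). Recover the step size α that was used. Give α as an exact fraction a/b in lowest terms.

α = 1/8

F_att = 1·(g−p) = 1·(-10,12) = (-10.0000,12.0000)
o1: d²=2 ≤ ρ²=45; F_rep = 13·(1,-1)/2² = (3.2500,-3.2500)
o2: d²=148 > ρ²=45 → inactive
o3: d²=85 > ρ²=45 → inactive
o4: d²=320 > ρ²=45 → inactive
F = F_att + ΣF_rep = (-6.7500,8.7500)
Δp = p'−p = (-0.8438,1.0938); α = Δx/Fx = (-27/32) / (-27/4) = 1/8
check: Δy/Fy = (35/32) / (35/4) = 1/8 ✓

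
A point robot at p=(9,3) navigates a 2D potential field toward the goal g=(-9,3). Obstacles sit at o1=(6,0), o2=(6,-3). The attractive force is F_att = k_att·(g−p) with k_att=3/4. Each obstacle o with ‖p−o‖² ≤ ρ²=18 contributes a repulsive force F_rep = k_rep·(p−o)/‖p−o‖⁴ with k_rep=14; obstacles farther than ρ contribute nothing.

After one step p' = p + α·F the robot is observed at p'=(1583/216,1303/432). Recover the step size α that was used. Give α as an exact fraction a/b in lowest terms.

F_att = 3/4·(g−p) = 3/4·(-18,0) = (-13.5000,0.0000)
o1: d²=18 ≤ ρ²=18; F_rep = 14·(3,3)/18² = (0.1296,0.1296)
o2: d²=45 > ρ²=18 → inactive
F = F_att + ΣF_rep = (-13.3704,0.1296)
Δp = p'−p = (-1.6713,0.0162); α = Δx/Fx = (-361/216) / (-361/27) = 1/8
check: Δy/Fy = (7/432) / (7/54) = 1/8 ✓

α = 1/8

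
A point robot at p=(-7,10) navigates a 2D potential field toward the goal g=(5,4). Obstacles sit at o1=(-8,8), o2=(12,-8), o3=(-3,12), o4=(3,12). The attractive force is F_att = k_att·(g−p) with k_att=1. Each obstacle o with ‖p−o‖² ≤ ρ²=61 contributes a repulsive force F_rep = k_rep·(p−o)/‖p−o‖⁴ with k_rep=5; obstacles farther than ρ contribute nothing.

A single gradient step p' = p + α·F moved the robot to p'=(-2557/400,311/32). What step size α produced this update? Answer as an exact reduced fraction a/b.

α = 1/20

F_att = 1·(g−p) = 1·(12,-6) = (12.0000,-6.0000)
o1: d²=5 ≤ ρ²=61; F_rep = 5·(1,2)/5² = (0.2000,0.4000)
o2: d²=685 > ρ²=61 → inactive
o3: d²=20 ≤ ρ²=61; F_rep = 5·(-4,-2)/20² = (-0.0500,-0.0250)
o4: d²=104 > ρ²=61 → inactive
F = F_att + ΣF_rep = (12.1500,-5.6250)
Δp = p'−p = (0.6075,-0.2812); α = Δx/Fx = (243/400) / (243/20) = 1/20
check: Δy/Fy = (-9/32) / (-45/8) = 1/20 ✓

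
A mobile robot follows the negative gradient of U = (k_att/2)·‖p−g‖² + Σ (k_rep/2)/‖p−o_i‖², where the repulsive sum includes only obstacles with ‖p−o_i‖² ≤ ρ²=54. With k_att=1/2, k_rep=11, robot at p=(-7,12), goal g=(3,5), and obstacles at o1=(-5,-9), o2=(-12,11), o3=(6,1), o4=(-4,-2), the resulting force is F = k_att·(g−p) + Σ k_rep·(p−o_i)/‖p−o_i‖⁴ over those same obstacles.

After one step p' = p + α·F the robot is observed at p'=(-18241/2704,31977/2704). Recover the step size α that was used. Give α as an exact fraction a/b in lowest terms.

α = 1/20

F_att = 1/2·(g−p) = 1/2·(10,-7) = (5.0000,-3.5000)
o1: d²=445 > ρ²=54 → inactive
o2: d²=26 ≤ ρ²=54; F_rep = 11·(5,1)/26² = (0.0814,0.0163)
o3: d²=290 > ρ²=54 → inactive
o4: d²=205 > ρ²=54 → inactive
F = F_att + ΣF_rep = (5.0814,-3.4837)
Δp = p'−p = (0.2541,-0.1742); α = Δx/Fx = (687/2704) / (3435/676) = 1/20
check: Δy/Fy = (-471/2704) / (-2355/676) = 1/20 ✓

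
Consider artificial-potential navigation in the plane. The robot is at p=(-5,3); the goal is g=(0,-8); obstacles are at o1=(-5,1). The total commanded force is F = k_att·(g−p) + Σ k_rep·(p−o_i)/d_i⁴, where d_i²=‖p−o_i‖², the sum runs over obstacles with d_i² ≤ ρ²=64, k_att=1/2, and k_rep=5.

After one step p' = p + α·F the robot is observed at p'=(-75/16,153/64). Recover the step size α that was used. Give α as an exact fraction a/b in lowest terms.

α = 1/8

F_att = 1/2·(g−p) = 1/2·(5,-11) = (2.5000,-5.5000)
o1: d²=4 ≤ ρ²=64; F_rep = 5·(0,2)/4² = (0.0000,0.6250)
F = F_att + ΣF_rep = (2.5000,-4.8750)
Δp = p'−p = (0.3125,-0.6094); α = Δx/Fx = (5/16) / (5/2) = 1/8
check: Δy/Fy = (-39/64) / (-39/8) = 1/8 ✓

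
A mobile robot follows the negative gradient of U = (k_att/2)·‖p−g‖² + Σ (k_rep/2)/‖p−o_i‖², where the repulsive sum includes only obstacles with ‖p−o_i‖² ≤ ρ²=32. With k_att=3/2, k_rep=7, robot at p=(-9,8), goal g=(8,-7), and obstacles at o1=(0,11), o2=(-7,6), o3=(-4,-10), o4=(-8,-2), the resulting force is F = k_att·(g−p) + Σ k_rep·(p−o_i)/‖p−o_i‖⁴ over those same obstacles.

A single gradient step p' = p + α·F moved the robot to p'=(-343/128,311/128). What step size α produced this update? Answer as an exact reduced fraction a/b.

F_att = 3/2·(g−p) = 3/2·(17,-15) = (25.5000,-22.5000)
o1: d²=90 > ρ²=32 → inactive
o2: d²=8 ≤ ρ²=32; F_rep = 7·(-2,2)/8² = (-0.2188,0.2188)
o3: d²=349 > ρ²=32 → inactive
o4: d²=101 > ρ²=32 → inactive
F = F_att + ΣF_rep = (25.2812,-22.2812)
Δp = p'−p = (6.3203,-5.5703); α = Δx/Fx = (809/128) / (809/32) = 1/4
check: Δy/Fy = (-713/128) / (-713/32) = 1/4 ✓

α = 1/4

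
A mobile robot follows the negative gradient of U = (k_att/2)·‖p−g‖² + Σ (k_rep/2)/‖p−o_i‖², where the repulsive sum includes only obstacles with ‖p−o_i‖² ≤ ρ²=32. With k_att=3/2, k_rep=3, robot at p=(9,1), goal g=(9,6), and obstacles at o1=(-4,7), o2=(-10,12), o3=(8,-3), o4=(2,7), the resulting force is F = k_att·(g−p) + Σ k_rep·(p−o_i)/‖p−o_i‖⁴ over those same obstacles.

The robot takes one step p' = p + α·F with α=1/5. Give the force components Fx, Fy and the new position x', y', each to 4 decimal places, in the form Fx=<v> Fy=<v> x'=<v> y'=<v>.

F_att = 3/2·(g−p) = 3/2·(0,5) = (0.0000,7.5000)
o1: d²=205 > ρ²=32 → inactive
o2: d²=482 > ρ²=32 → inactive
o3: d²=17 ≤ ρ²=32; F_rep = 3·(1,4)/17² = (0.0104,0.0415)
o4: d²=85 > ρ²=32 → inactive
F = F_att + ΣF_rep = (0.0104,7.5415)
p' = p + 1/5·F = (9.0021,2.5083)

Fx=0.0104 Fy=7.5415 x'=9.0021 y'=2.5083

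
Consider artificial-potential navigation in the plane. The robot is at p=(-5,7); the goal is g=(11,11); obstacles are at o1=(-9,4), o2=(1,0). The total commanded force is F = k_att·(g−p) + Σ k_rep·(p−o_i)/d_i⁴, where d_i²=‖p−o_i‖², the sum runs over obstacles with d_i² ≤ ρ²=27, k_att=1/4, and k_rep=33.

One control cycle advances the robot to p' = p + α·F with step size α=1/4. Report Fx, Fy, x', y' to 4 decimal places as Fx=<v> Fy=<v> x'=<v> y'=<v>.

Fx=4.2112 Fy=1.1584 x'=-3.9472 y'=7.2896

F_att = 1/4·(g−p) = 1/4·(16,4) = (4.0000,1.0000)
o1: d²=25 ≤ ρ²=27; F_rep = 33·(4,3)/25² = (0.2112,0.1584)
o2: d²=85 > ρ²=27 → inactive
F = F_att + ΣF_rep = (4.2112,1.1584)
p' = p + 1/4·F = (-3.9472,7.2896)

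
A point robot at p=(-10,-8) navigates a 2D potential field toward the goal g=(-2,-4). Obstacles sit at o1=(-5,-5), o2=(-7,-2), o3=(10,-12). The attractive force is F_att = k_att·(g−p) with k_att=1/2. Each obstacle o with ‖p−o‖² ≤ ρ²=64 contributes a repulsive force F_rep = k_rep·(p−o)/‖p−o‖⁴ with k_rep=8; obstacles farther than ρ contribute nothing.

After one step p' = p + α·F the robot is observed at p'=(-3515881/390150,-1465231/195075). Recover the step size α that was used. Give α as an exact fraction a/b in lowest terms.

α = 1/4

F_att = 1/2·(g−p) = 1/2·(8,4) = (4.0000,2.0000)
o1: d²=34 ≤ ρ²=64; F_rep = 8·(-5,-3)/34² = (-0.0346,-0.0208)
o2: d²=45 ≤ ρ²=64; F_rep = 8·(-3,-6)/45² = (-0.0119,-0.0237)
o3: d²=416 > ρ²=64 → inactive
F = F_att + ΣF_rep = (3.9535,1.9555)
Δp = p'−p = (0.9884,0.4889); α = Δx/Fx = (385619/390150) / (771238/195075) = 1/4
check: Δy/Fy = (95369/195075) / (381476/195075) = 1/4 ✓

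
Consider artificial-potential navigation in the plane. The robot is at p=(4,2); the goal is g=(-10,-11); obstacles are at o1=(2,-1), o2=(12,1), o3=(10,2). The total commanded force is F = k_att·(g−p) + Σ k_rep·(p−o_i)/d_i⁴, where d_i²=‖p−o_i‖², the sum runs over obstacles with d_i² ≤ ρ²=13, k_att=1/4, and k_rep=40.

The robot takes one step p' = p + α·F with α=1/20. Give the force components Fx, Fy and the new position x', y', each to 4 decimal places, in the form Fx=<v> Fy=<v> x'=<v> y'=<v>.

Fx=-3.0266 Fy=-2.5399 x'=3.8487 y'=1.8730

F_att = 1/4·(g−p) = 1/4·(-14,-13) = (-3.5000,-3.2500)
o1: d²=13 ≤ ρ²=13; F_rep = 40·(2,3)/13² = (0.4734,0.7101)
o2: d²=65 > ρ²=13 → inactive
o3: d²=36 > ρ²=13 → inactive
F = F_att + ΣF_rep = (-3.0266,-2.5399)
p' = p + 1/20·F = (3.8487,1.8730)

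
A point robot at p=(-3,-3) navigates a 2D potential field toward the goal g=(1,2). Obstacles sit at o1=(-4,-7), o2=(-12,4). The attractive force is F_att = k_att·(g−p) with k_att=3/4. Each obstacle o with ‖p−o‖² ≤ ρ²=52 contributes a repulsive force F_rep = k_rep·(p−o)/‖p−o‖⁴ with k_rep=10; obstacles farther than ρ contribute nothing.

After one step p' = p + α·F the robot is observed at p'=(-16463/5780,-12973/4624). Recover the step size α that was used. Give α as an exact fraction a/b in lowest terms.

α = 1/20

F_att = 3/4·(g−p) = 3/4·(4,5) = (3.0000,3.7500)
o1: d²=17 ≤ ρ²=52; F_rep = 10·(1,4)/17² = (0.0346,0.1384)
o2: d²=130 > ρ²=52 → inactive
F = F_att + ΣF_rep = (3.0346,3.8884)
Δp = p'−p = (0.1517,0.1944); α = Δx/Fx = (877/5780) / (877/289) = 1/20
check: Δy/Fy = (899/4624) / (4495/1156) = 1/20 ✓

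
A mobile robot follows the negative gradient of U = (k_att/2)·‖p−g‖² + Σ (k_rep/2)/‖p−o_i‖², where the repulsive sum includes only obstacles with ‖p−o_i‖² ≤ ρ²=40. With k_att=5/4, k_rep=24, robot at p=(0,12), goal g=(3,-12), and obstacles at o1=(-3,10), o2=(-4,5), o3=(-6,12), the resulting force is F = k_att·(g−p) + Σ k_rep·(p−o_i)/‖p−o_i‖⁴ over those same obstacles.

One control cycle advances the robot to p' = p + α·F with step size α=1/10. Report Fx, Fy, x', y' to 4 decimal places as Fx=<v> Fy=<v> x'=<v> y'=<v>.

Fx=4.2871 Fy=-29.7160 x'=0.4287 y'=9.0284

F_att = 5/4·(g−p) = 5/4·(3,-24) = (3.7500,-30.0000)
o1: d²=13 ≤ ρ²=40; F_rep = 24·(3,2)/13² = (0.4260,0.2840)
o2: d²=65 > ρ²=40 → inactive
o3: d²=36 ≤ ρ²=40; F_rep = 24·(6,0)/36² = (0.1111,0.0000)
F = F_att + ΣF_rep = (4.2871,-29.7160)
p' = p + 1/10·F = (0.4287,9.0284)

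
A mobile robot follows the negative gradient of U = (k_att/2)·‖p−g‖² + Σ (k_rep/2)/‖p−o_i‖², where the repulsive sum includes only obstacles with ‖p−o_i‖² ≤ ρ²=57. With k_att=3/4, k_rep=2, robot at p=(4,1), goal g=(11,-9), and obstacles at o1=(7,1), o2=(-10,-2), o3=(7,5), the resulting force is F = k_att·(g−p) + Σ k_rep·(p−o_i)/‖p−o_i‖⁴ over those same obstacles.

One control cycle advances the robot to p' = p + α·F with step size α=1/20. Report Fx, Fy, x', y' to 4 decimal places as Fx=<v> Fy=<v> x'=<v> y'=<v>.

F_att = 3/4·(g−p) = 3/4·(7,-10) = (5.2500,-7.5000)
o1: d²=9 ≤ ρ²=57; F_rep = 2·(-3,0)/9² = (-0.0741,0.0000)
o2: d²=205 > ρ²=57 → inactive
o3: d²=25 ≤ ρ²=57; F_rep = 2·(-3,-4)/25² = (-0.0096,-0.0128)
F = F_att + ΣF_rep = (5.1663,-7.5128)
p' = p + 1/20·F = (4.2583,0.6244)

Fx=5.1663 Fy=-7.5128 x'=4.2583 y'=0.6244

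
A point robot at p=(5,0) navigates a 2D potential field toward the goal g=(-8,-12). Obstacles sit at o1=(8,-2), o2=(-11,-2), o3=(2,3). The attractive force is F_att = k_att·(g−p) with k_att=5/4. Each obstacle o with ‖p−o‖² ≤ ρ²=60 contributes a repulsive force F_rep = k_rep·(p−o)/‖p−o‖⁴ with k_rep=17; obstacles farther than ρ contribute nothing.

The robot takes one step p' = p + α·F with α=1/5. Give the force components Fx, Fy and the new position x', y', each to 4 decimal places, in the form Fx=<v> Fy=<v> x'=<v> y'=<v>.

F_att = 5/4·(g−p) = 5/4·(-13,-12) = (-16.2500,-15.0000)
o1: d²=13 ≤ ρ²=60; F_rep = 17·(-3,2)/13² = (-0.3018,0.2012)
o2: d²=260 > ρ²=60 → inactive
o3: d²=18 ≤ ρ²=60; F_rep = 17·(3,-3)/18² = (0.1574,-0.1574)
F = F_att + ΣF_rep = (-16.3944,-14.9562)
p' = p + 1/5·F = (1.7211,-2.9912)

Fx=-16.3944 Fy=-14.9562 x'=1.7211 y'=-2.9912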